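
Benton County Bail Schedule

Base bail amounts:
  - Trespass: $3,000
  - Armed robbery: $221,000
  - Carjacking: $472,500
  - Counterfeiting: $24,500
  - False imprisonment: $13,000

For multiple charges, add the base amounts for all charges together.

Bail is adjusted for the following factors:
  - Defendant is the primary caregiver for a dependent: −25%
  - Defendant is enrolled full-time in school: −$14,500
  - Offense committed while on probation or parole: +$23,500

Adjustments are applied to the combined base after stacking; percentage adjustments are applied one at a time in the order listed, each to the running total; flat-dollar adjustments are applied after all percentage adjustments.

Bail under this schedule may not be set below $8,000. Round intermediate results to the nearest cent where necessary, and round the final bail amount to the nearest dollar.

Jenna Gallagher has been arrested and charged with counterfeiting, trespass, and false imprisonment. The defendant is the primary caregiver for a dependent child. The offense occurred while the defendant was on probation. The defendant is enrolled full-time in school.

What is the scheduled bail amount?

Base amounts from the schedule: counterfeiting $24,500; trespass $3,000; false imprisonment $13,000.
Stacking rule: sum of all bases. $24,500 + $3,000 + $13,000 = $40,500.
Defendant is the primary caregiver for a dependent (−25%): $40,500 × 0.75 = $30,375.
Defendant is enrolled full-time in school (−$14,500 flat): $30,375 − $14,500 = $15,875.
Offense committed while on probation or parole (+$23,500 flat): $15,875 + $23,500 = $39,375.
$39,375 is at or above the $8,000 minimum.

$39,375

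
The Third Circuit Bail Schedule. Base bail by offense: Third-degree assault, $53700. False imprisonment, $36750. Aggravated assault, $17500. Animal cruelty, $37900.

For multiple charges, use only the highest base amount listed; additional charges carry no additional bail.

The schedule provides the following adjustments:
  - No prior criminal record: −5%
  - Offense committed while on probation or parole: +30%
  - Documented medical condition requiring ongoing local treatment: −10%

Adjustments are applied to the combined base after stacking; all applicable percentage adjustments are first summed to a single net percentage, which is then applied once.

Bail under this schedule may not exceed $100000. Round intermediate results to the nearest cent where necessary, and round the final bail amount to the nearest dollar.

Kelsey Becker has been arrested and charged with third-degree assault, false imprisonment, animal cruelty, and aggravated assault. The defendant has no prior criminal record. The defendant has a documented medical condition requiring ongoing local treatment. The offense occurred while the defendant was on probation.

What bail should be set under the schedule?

$61755

Base amounts from the schedule: third-degree assault $53700; false imprisonment $36750; animal cruelty $37900; aggravated assault $17500.
Stacking rule: use the highest base only. Highest is third-degree assault at $53700. Combined base = $53700.
Net percentage adjustment: −5% +30% −10% = +15%. $53700 × 1.15 = $61755.
$61755 is within the $100000 maximum.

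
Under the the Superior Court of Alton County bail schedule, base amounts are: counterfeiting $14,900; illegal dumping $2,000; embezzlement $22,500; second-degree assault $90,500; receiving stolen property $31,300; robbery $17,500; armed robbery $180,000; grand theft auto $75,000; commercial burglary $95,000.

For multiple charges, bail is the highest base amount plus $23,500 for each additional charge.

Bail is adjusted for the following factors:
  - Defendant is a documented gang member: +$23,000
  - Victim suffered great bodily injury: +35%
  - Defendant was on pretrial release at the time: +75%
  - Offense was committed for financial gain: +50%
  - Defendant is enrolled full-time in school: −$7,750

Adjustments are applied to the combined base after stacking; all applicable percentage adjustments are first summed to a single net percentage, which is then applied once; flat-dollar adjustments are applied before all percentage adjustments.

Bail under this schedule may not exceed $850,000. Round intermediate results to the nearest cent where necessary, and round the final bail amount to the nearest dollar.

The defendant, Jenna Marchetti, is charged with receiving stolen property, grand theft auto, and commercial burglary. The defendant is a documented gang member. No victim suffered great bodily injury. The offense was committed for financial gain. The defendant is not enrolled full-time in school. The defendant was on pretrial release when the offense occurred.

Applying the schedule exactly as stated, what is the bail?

Base amounts from the schedule: receiving stolen property $31,300; grand theft auto $75,000; commercial burglary $95,000.
Stacking rule: highest base plus $23,500 per additional charge. Highest is commercial burglary at $95,000; 2 additional charges → +$47,000. Combined base = $142,000.
Defendant is a documented gang member (+$23,000 flat): $142,000 + $23,000 = $165,000.
Net percentage adjustment: +75% +50% = +125%. $165,000 × 2.25 = $371,250.
$371,250 is within the $850,000 maximum.

$371,250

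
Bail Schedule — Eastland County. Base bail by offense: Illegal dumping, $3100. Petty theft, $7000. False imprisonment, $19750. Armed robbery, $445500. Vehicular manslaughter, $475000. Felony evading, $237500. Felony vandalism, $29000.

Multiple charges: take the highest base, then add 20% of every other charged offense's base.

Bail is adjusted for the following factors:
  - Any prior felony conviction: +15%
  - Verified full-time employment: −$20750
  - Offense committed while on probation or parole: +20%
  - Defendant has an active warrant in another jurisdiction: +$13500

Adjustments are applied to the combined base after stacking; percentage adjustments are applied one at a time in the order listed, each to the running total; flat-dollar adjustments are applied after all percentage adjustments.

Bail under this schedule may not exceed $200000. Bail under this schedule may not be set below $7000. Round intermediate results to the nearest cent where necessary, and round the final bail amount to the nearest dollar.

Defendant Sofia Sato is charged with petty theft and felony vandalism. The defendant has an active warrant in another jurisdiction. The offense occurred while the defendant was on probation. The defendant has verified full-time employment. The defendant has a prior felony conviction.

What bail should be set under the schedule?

$34702

Base amounts from the schedule: petty theft $7000; felony vandalism $29000.
Stacking rule: highest base plus 20% of each additional charge. Highest is felony vandalism at $29000. Additional: $7000 × 20% = $1400. Combined base = $29000 + $1400 = $30400.
Any prior felony conviction (+15%): $30400 × 1.15 = $34960.
Offense committed while on probation or parole (+20%): $34960 × 1.2 = $41952.
Verified full-time employment (−$20750 flat): $41952 − $20750 = $21202.
Defendant has an active warrant in another jurisdiction (+$13500 flat): $21202 + $13500 = $34702.
$34702 is within the $200000 maximum.
$34702 is at or above the $7000 minimum.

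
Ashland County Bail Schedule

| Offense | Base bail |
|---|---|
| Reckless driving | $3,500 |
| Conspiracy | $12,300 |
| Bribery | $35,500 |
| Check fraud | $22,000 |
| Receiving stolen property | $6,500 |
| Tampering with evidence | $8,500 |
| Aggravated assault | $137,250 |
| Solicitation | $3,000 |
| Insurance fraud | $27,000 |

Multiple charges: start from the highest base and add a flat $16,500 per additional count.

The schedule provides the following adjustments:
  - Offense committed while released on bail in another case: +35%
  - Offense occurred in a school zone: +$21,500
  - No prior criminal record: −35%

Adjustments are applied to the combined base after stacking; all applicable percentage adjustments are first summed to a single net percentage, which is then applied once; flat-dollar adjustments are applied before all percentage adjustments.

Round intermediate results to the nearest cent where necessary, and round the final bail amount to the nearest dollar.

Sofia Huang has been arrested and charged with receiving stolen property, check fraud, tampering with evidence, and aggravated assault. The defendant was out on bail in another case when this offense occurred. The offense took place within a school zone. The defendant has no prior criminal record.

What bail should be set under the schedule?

Base amounts from the schedule: receiving stolen property $6,500; check fraud $22,000; tampering with evidence $8,500; aggravated assault $137,250.
Stacking rule: highest base plus $16,500 per additional charge. Highest is aggravated assault at $137,250; 3 additional charges → +$49,500. Combined base = $186,750.
Offense occurred in a school zone (+$21,500 flat): $186,750 + $21,500 = $208,250.
Net percentage adjustment: +35% −35% = +0%. $208,250 × 1 = $208,250.

$208,250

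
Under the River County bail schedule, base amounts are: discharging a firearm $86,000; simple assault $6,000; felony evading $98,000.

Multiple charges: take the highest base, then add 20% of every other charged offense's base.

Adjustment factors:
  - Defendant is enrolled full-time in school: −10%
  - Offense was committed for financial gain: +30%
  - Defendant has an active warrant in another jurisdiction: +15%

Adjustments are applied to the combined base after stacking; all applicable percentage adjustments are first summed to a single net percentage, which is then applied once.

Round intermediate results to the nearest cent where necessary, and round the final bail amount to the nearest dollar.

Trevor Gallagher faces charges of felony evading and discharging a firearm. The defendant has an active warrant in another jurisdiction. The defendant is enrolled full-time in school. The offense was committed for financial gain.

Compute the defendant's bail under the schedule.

$155,520

Base amounts from the schedule: felony evading $98,000; discharging a firearm $86,000.
Stacking rule: highest base plus 20% of each additional charge. Highest is felony evading at $98,000. Additional: $86,000 × 20% = $17,200. Combined base = $98,000 + $17,200 = $115,200.
Net percentage adjustment: −10% +30% +15% = +35%. $115,200 × 1.35 = $155,520.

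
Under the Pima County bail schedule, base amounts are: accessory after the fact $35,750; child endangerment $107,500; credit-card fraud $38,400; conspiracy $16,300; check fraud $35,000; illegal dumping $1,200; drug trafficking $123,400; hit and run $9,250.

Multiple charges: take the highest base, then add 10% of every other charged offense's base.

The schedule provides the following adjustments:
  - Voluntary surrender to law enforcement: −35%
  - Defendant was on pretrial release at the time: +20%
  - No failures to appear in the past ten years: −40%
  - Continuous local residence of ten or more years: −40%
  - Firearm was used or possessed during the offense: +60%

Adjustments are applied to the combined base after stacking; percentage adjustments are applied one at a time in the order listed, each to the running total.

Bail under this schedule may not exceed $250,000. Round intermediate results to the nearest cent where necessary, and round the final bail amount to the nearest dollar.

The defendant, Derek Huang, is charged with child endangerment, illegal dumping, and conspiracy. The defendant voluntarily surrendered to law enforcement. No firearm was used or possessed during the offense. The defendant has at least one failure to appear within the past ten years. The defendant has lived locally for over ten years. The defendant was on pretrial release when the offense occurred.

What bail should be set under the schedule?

$51,129

Base amounts from the schedule: child endangerment $107,500; illegal dumping $1,200; conspiracy $16,300.
Stacking rule: highest base plus 10% of each additional charge. Highest is child endangerment at $107,500. Additional: $1,200 × 10% = $120; $16,300 × 10% = $1,630. Combined base = $107,500 + $1,750 = $109,250.
Voluntary surrender to law enforcement (−35%): $109,250 × 0.65 = $71,012.50.
Defendant was on pretrial release at the time (+20%): $71,012.50 × 1.2 = $85,215.
Continuous local residence of ten or more years (−40%): $85,215 × 0.6 = $51,129.
$51,129 is within the $250,000 maximum.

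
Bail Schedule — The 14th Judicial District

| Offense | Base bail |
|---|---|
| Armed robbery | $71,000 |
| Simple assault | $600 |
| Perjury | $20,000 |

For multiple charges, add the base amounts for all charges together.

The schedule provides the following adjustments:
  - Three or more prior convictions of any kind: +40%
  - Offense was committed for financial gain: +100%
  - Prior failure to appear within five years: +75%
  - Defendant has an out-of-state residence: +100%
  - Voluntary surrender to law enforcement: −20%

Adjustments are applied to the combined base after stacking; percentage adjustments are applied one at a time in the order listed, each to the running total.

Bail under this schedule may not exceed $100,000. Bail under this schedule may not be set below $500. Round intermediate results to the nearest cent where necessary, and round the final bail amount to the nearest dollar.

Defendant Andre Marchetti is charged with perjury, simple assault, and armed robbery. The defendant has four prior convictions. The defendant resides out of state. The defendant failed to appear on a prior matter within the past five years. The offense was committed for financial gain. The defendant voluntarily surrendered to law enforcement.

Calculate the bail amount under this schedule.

Base amounts from the schedule: perjury $20,000; simple assault $600; armed robbery $71,000.
Stacking rule: sum of all bases. $20,000 + $600 + $71,000 = $91,600.
Three or more prior convictions of any kind (+40%): $91,600 × 1.4 = $128,240.
Offense was committed for financial gain (+100%): $128,240 × 2 = $256,480.
Prior failure to appear within five years (+75%): $256,480 × 1.75 = $448,840.
Defendant has an out-of-state residence (+100%): $448,840 × 2 = $897,680.
Voluntary surrender to law enforcement (−20%): $897,680 × 0.8 = $718,144.
Result $718,144 exceeds the maximum of $100,000; bail is capped at $100,000.
$100,000 is at or above the $500 minimum.

$100,000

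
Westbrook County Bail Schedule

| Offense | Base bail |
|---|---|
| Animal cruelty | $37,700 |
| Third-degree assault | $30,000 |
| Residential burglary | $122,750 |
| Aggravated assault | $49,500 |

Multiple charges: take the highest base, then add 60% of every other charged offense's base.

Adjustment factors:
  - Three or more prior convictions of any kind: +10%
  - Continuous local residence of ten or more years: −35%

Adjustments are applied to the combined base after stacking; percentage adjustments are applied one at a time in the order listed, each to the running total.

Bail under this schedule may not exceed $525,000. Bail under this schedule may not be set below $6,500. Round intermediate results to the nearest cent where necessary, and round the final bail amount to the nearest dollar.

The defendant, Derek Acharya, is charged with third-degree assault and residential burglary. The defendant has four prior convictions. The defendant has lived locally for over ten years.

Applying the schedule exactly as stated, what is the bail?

$100,636

Base amounts from the schedule: third-degree assault $30,000; residential burglary $122,750.
Stacking rule: highest base plus 60% of each additional charge. Highest is residential burglary at $122,750. Additional: $30,000 × 60% = $18,000. Combined base = $122,750 + $18,000 = $140,750.
Three or more prior convictions of any kind (+10%): $140,750 × 1.1 = $154,825.
Continuous local residence of ten or more years (−35%): $154,825 × 0.65 = $100,636.25.
$100,636.25 is within the $525,000 maximum.
$100,636.25 is at or above the $6,500 minimum.
Rounded to the nearest dollar: $100,636.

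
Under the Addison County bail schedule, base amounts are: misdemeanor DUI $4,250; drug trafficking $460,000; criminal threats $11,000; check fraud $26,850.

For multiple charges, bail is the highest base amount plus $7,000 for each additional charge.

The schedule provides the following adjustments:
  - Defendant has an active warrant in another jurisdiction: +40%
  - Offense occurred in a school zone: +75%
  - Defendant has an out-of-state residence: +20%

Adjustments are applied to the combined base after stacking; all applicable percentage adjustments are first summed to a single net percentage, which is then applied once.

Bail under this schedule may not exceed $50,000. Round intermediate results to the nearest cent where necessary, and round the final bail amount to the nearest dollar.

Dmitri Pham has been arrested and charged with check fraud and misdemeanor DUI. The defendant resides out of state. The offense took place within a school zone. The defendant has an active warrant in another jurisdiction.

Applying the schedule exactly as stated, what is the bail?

Base amounts from the schedule: check fraud $26,850; misdemeanor DUI $4,250.
Stacking rule: highest base plus $7,000 per additional charge. Highest is check fraud at $26,850; 1 additional charge → +$7,000. Combined base = $33,850.
Net percentage adjustment: +40% +75% +20% = +135%. $33,850 × 2.35 = $79,547.50.
Result $79,547.50 exceeds the maximum of $50,000; bail is capped at $50,000.

$50,000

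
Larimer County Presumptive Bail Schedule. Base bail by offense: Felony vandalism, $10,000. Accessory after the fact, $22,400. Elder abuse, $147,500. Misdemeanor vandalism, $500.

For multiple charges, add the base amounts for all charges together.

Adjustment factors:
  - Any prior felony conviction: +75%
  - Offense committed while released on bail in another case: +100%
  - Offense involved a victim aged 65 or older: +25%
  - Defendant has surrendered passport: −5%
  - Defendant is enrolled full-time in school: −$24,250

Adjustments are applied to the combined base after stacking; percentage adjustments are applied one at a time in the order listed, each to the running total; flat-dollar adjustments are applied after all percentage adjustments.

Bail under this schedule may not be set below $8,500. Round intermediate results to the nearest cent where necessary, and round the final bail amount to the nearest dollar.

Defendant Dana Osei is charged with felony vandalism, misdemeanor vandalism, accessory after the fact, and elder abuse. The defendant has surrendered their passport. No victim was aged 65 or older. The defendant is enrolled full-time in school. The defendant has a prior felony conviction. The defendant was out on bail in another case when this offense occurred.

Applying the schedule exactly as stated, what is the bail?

Base amounts from the schedule: felony vandalism $10,000; misdemeanor vandalism $500; accessory after the fact $22,400; elder abuse $147,500.
Stacking rule: sum of all bases. $10,000 + $500 + $22,400 + $147,500 = $180,400.
Any prior felony conviction (+75%): $180,400 × 1.75 = $315,700.
Offense committed while released on bail in another case (+100%): $315,700 × 2 = $631,400.
Defendant has surrendered passport (−5%): $631,400 × 0.95 = $599,830.
Defendant is enrolled full-time in school (−$24,250 flat): $599,830 − $24,250 = $575,580.
$575,580 is at or above the $8,500 minimum.

$575,580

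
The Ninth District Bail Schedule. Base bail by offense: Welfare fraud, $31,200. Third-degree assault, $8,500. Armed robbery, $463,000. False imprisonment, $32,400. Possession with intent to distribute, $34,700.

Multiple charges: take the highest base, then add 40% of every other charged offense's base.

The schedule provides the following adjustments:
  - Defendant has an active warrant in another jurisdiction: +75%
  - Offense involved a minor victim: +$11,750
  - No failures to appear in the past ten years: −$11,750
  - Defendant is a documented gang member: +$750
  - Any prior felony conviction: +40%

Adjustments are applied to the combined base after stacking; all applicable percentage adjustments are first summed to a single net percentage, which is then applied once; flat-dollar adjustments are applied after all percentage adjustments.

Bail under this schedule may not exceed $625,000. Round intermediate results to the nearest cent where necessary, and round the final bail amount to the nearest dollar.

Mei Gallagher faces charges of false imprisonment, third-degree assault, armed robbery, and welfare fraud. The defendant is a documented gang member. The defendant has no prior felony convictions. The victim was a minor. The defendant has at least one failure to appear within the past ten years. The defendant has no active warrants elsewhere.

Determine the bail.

Base amounts from the schedule: false imprisonment $32,400; third-degree assault $8,500; armed robbery $463,000; welfare fraud $31,200.
Stacking rule: highest base plus 40% of each additional charge. Highest is armed robbery at $463,000. Additional: $32,400 × 40% = $12,960; $8,500 × 40% = $3,400; $31,200 × 40% = $12,480. Combined base = $463,000 + $28,840 = $491,840.
Offense involved a minor victim (+$11,750 flat): $491,840 + $11,750 = $503,590.
Defendant is a documented gang member (+$750 flat): $503,590 + $750 = $504,340.
$504,340 is within the $625,000 maximum.

$504,340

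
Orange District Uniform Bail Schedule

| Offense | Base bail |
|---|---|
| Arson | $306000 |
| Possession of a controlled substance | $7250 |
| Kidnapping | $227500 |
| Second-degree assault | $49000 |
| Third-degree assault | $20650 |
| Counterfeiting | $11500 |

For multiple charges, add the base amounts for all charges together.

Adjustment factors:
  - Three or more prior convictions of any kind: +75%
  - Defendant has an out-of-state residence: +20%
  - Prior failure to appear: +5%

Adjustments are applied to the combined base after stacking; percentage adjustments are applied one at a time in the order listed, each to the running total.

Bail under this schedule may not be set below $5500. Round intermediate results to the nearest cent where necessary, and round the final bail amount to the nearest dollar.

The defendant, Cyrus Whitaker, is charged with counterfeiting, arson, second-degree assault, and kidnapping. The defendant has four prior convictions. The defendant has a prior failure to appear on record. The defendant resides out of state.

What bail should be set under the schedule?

Base amounts from the schedule: counterfeiting $11500; arson $306000; second-degree assault $49000; kidnapping $227500.
Stacking rule: sum of all bases. $11500 + $306000 + $49000 + $227500 = $594000.
Three or more prior convictions of any kind (+75%): $594000 × 1.75 = $1039500.
Defendant has an out-of-state residence (+20%): $1039500 × 1.2 = $1247400.
Prior failure to appear (+5%): $1247400 × 1.05 = $1309770.
$1309770 is at or above the $5500 minimum.

$1309770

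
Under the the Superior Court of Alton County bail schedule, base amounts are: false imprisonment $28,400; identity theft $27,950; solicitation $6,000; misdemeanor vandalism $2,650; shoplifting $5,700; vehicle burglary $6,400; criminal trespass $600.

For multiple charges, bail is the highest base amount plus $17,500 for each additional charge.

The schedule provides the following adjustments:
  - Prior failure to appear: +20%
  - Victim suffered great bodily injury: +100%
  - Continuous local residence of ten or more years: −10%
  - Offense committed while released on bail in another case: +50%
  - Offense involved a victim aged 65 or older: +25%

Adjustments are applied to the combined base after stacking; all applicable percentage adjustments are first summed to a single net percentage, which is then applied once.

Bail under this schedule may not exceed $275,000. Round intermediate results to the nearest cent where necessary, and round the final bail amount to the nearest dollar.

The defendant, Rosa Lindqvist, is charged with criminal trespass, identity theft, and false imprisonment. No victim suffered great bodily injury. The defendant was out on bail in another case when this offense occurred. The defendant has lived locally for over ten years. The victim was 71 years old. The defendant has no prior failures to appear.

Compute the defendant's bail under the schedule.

Base amounts from the schedule: criminal trespass $600; identity theft $27,950; false imprisonment $28,400.
Stacking rule: highest base plus $17,500 per additional charge. Highest is false imprisonment at $28,400; 2 additional charges → +$35,000. Combined base = $63,400.
Net percentage adjustment: −10% +50% +25% = +65%. $63,400 × 1.65 = $104,610.
$104,610 is within the $275,000 maximum.

$104,610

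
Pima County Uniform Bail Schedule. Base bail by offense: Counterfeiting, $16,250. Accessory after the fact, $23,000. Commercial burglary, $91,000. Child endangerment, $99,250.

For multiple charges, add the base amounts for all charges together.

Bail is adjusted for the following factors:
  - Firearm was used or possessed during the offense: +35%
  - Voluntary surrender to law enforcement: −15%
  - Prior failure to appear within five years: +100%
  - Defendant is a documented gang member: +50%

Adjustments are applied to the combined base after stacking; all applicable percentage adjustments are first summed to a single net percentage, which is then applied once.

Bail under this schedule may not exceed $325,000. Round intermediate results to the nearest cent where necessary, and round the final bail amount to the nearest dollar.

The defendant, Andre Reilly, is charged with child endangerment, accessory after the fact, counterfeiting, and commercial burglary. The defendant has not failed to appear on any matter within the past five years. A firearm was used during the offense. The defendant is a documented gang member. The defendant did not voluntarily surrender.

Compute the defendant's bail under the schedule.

$325,000

Base amounts from the schedule: child endangerment $99,250; accessory after the fact $23,000; counterfeiting $16,250; commercial burglary $91,000.
Stacking rule: sum of all bases. $99,250 + $23,000 + $16,250 + $91,000 = $229,500.
Net percentage adjustment: +35% +50% = +85%. $229,500 × 1.85 = $424,575.
Result $424,575 exceeds the maximum of $325,000; bail is capped at $325,000.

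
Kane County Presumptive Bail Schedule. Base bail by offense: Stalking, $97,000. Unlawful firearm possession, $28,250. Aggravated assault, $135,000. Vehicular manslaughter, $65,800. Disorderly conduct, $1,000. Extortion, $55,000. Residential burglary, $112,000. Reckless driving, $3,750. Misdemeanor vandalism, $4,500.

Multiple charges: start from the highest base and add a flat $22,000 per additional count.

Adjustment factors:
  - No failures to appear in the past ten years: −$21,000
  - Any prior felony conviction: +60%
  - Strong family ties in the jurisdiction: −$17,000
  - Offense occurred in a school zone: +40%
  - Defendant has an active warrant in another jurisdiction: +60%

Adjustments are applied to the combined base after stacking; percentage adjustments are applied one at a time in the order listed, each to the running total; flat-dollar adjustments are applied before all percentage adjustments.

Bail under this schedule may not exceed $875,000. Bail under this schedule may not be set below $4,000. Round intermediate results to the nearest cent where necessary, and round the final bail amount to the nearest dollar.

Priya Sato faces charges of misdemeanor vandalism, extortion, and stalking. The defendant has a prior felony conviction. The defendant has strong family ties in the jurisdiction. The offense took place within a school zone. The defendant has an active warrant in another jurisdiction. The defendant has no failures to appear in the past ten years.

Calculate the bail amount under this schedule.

$369,152

Base amounts from the schedule: misdemeanor vandalism $4,500; extortion $55,000; stalking $97,000.
Stacking rule: highest base plus $22,000 per additional charge. Highest is stalking at $97,000; 2 additional charges → +$44,000. Combined base = $141,000.
No failures to appear in the past ten years (−$21,000 flat): $141,000 − $21,000 = $120,000.
Strong family ties in the jurisdiction (−$17,000 flat): $120,000 − $17,000 = $103,000.
Any prior felony conviction (+60%): $103,000 × 1.6 = $164,800.
Offense occurred in a school zone (+40%): $164,800 × 1.4 = $230,720.
Defendant has an active warrant in another jurisdiction (+60%): $230,720 × 1.6 = $369,152.
$369,152 is within the $875,000 maximum.
$369,152 is at or above the $4,000 minimum.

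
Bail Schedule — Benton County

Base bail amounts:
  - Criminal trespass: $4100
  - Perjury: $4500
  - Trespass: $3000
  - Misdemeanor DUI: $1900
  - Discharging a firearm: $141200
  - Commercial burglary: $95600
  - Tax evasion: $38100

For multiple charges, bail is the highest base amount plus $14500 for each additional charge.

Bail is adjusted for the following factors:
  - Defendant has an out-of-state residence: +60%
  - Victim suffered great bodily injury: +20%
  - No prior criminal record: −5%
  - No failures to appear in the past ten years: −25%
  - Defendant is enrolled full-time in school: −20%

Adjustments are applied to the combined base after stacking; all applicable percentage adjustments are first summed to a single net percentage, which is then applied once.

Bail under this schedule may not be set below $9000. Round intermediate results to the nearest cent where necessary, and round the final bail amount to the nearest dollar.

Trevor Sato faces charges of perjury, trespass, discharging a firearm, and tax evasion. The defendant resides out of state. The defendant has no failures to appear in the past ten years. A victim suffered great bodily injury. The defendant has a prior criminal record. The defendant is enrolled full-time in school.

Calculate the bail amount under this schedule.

Base amounts from the schedule: perjury $4500; trespass $3000; discharging a firearm $141200; tax evasion $38100.
Stacking rule: highest base plus $14500 per additional charge. Highest is discharging a firearm at $141200; 3 additional charges → +$43500. Combined base = $184700.
Net percentage adjustment: +60% +20% −25% −20% = +35%. $184700 × 1.35 = $249345.
$249345 is at or above the $9000 minimum.

$249345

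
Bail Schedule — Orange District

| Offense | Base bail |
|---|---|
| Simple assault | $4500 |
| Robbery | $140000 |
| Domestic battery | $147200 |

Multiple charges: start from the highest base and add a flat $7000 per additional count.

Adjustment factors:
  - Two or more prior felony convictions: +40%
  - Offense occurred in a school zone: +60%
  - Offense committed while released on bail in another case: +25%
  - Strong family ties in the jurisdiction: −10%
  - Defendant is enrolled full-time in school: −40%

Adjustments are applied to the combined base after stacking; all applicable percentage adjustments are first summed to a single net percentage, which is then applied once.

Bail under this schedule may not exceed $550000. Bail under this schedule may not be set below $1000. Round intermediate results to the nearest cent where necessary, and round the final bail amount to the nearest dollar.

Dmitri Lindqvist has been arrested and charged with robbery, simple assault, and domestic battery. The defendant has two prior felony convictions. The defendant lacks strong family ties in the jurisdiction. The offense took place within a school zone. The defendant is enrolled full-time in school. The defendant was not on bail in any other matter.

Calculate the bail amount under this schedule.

Base amounts from the schedule: robbery $140000; simple assault $4500; domestic battery $147200.
Stacking rule: highest base plus $7000 per additional charge. Highest is domestic battery at $147200; 2 additional charges → +$14000. Combined base = $161200.
Net percentage adjustment: +40% +60% −40% = +60%. $161200 × 1.6 = $257920.
$257920 is within the $550000 maximum.
$257920 is at or above the $1000 minimum.

$257920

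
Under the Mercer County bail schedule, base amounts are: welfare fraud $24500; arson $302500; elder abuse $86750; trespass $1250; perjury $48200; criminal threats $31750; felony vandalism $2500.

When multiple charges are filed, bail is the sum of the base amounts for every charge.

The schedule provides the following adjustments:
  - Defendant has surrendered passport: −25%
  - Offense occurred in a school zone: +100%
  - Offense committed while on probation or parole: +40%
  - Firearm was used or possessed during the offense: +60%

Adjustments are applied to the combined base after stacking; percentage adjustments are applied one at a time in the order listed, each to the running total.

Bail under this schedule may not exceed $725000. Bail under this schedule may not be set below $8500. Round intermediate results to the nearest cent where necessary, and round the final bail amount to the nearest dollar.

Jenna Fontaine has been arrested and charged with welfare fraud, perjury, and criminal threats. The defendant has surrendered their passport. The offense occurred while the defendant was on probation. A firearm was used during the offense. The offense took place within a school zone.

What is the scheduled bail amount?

$350952

Base amounts from the schedule: welfare fraud $24500; perjury $48200; criminal threats $31750.
Stacking rule: sum of all bases. $24500 + $48200 + $31750 = $104450.
Defendant has surrendered passport (−25%): $104450 × 0.75 = $78337.50.
Offense occurred in a school zone (+100%): $78337.50 × 2 = $156675.
Offense committed while on probation or parole (+40%): $156675 × 1.4 = $219345.
Firearm was used or possessed during the offense (+60%): $219345 × 1.6 = $350952.
$350952 is within the $725000 maximum.
$350952 is at or above the $8500 minimum.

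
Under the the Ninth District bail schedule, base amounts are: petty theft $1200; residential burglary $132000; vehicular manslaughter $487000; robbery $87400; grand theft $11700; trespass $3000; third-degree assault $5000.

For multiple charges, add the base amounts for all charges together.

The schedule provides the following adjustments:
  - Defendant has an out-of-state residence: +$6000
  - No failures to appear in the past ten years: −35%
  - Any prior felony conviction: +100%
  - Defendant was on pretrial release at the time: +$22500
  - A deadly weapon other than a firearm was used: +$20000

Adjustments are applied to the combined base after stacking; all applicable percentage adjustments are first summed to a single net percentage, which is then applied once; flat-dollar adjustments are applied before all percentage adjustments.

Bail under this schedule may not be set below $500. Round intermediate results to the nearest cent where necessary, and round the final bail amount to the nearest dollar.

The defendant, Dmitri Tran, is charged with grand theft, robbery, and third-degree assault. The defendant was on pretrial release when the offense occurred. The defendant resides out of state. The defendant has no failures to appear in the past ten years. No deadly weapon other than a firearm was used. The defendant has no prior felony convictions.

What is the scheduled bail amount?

Base amounts from the schedule: grand theft $11700; robbery $87400; third-degree assault $5000.
Stacking rule: sum of all bases. $11700 + $87400 + $5000 = $104100.
Defendant has an out-of-state residence (+$6000 flat): $104100 + $6000 = $110100.
Defendant was on pretrial release at the time (+$22500 flat): $110100 + $22500 = $132600.
No failures to appear in the past ten years (−35%): $132600 × 0.65 = $86190.
$86190 is at or above the $500 minimum.

$86190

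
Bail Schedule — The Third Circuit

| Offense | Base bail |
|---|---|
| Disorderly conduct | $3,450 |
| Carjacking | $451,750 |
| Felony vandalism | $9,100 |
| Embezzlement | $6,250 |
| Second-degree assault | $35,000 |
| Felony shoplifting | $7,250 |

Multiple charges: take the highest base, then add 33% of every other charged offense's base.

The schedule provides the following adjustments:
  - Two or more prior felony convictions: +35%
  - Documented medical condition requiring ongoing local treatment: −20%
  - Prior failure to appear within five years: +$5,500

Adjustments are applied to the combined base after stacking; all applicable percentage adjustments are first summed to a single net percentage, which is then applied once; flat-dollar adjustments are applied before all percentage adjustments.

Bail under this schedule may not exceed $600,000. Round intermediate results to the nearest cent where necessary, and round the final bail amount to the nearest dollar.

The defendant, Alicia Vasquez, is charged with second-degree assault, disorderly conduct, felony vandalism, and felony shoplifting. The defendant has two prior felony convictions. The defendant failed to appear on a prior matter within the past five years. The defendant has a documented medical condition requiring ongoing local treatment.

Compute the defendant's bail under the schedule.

Base amounts from the schedule: second-degree assault $35,000; disorderly conduct $3,450; felony vandalism $9,100; felony shoplifting $7,250.
Stacking rule: highest base plus 33% of each additional charge. Highest is second-degree assault at $35,000. Additional: $3,450 × 33% = $1,138.50; $9,100 × 33% = $3,003; $7,250 × 33% = $2,392.50. Combined base = $35,000 + $6,534 = $41,534.
Prior failure to appear within five years (+$5,500 flat): $41,534 + $5,500 = $47,034.
Net percentage adjustment: +35% −20% = +15%. $47,034 × 1.15 = $54,089.10.
$54,089.10 is within the $600,000 maximum.
Rounded to the nearest dollar: $54,089.

$54,089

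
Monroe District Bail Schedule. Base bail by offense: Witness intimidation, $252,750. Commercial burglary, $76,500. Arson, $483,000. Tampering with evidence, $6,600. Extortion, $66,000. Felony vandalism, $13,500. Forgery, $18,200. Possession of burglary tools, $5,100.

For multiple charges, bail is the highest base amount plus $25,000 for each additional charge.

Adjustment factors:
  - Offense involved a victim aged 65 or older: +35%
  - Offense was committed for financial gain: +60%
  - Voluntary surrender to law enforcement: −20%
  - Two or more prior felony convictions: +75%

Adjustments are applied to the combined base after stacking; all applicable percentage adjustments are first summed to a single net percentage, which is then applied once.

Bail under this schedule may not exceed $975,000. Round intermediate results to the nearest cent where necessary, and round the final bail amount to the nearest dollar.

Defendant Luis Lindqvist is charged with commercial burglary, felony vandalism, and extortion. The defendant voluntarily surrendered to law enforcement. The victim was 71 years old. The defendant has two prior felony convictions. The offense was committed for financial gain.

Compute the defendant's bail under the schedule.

Base amounts from the schedule: commercial burglary $76,500; felony vandalism $13,500; extortion $66,000.
Stacking rule: highest base plus $25,000 per additional charge. Highest is commercial burglary at $76,500; 2 additional charges → +$50,000. Combined base = $126,500.
Net percentage adjustment: +35% +60% −20% +75% = +150%. $126,500 × 2.5 = $316,250.
$316,250 is within the $975,000 maximum.

$316,250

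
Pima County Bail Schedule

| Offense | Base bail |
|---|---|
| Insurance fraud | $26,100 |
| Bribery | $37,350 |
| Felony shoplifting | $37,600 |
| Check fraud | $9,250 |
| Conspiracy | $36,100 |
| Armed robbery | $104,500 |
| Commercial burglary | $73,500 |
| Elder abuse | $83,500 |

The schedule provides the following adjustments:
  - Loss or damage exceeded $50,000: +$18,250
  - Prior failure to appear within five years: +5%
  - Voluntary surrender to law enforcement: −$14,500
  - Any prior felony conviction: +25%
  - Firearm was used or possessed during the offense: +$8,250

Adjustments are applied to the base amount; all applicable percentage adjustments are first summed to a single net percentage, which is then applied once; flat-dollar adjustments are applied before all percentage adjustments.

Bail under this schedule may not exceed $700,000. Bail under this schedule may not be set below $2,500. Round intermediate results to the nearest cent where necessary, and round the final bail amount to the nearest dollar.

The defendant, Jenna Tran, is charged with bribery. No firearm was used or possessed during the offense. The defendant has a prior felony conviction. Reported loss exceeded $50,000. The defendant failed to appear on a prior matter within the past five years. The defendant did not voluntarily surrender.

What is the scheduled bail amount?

$72,280

Base amounts from the schedule: bribery $37,350.
Single charge. Combined base = $37,350.
Loss or damage exceeded $50,000 (+$18,250 flat): $37,350 + $18,250 = $55,600.
Net percentage adjustment: +5% +25% = +30%. $55,600 × 1.3 = $72,280.
$72,280 is within the $700,000 maximum.
$72,280 is at or above the $2,500 minimum.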